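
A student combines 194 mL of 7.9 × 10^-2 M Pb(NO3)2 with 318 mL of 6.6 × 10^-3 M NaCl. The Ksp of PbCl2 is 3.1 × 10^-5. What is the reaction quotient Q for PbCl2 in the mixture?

Total volume = 194 + 318 = 512 mL.
[Pb^2+] = 7.9 x 10^-2 × (194/512) = 2.99 × 10^-2 M
[Cl^-] = 6.6 × 10^-3 × (318/512) = 4.10 × 10^-3 M
PbCl2(s) ⇌ Pb^2+(aq) + 2 Cl^-(aq), so Q = [Pb^2+][Cl^-]^2
Q = (2.99 x 10^-2)(4.10 × 10^-3)^2 = 5.0 × 10^-7
Q < Ksp, so no precipitate of PbCl2 forms.

Q = 5.0 x 10^-7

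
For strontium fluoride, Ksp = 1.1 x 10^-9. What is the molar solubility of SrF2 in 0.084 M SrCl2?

5.7e-5 M

SrF2(s) ⇌ Sr^2+ + 2 F^-
Ksp = [Sr^2+][F^-]^2
Let s = moles of SrF2 that dissolve per litre. [Sr^2+] = 0.084 + s ≈ 0.084, [F^-] = 2s (since Sr^2+ from SrCl2 dominates).
Ksp ≈ 0.084 × (2s)^2
s = 5.7 x 10^-5 M
Check: s = 5.7 x 10^-5 ≪ 0.084, so the approximation is valid.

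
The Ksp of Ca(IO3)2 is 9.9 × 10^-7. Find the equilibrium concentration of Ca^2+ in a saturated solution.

[Ca^2+] ≈ 6.3 x 10^-3 M

Ca(IO3)2(s) ⇌ Ca^2+(aq) + 2 IO3^-(aq)
Ksp = [Ca^2+][IO3^-]^2
For each mole of Ca(IO3)2 that dissolves: [Ca^2+] = s, [IO3^-] = 2s.
Ksp = s(2s)^2 = 4s^3
s^3 = 9.9 × 10^-7 / 4, so s = 6.28 × 10^-3 M
[Ca^2+] = s = 6.3 x 10^-3 M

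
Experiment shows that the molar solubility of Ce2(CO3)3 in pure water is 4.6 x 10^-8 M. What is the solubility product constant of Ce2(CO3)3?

Ce2(CO3)3(s) ⇌ 2 Ce^3+ + 3 CO3^2-
If s mol/L of Ce2(CO3)3 dissolves, [Ce^3+] = 2s and [CO3^2-] = 3s.
Ksp = [Ce^3+]^2[CO3^2-]^3
So Ksp = (2s)^2 × (3s)^3 = 108s^5
With s = 4.6 × 10^-8: Ksp = 2.2 × 10^-35

Ksp ≈ 2.2 × 10^-35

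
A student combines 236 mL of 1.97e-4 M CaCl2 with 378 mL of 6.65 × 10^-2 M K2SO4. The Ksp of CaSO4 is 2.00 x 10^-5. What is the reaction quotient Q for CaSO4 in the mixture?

Total volume = 236 + 378 = 614 mL.
[Ca^2+] = 1.97 × 10^-4 × (236/614) = 7.572 x 10^-5 M
[SO4^2-] = 6.65 × 10^-2 × (378/614) = 4.094 x 10^-2 M
CaSO4(s) <=> Ca^2+ + SO4^2-, so Q = [Ca^2+][SO4^2-]
Q = (7.572 × 10^-5)(4.094 x 10^-2) = 3.10 x 10^-6
Q < Ksp, so no precipitate of CaSO4 forms.

3.10e-6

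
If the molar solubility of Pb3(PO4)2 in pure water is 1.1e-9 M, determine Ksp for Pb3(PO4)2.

Pb3(PO4)2(s) ⇌ 3 Pb^2+ + 2 PO4^3-
With molar solubility s: [Pb^2+] = 3s, [PO4^3-] = 2s.
Ksp = [Pb^2+]^3[PO4^3-]^2
Substituting: Ksp = (3s)^3(2s)^2 = 108s^5
With s = 1.1 x 10^-9: Ksp = 1.7 x 10^-43

1.7 x 10^-43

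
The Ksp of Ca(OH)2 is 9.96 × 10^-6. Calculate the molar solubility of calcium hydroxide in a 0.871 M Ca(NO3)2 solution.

1.69e-3 M

Ca(OH)2(s) <=> Ca^2+(aq) + 2 OH^-(aq)
Ksp = [Ca^2+][OH^-]^2
Let s be the molar solubility in this solution. [Ca^2+] = 0.871 + s ≈ 0.871, [OH^-] = 2s (Ksp is small, so little additional dissolves).
Ksp ≈ 0.871 × (2s)^2
s = 1.69 × 10^-3 M
Check: s = 1.7 × 10^-3 ≪ 0.871, so the approximation is valid.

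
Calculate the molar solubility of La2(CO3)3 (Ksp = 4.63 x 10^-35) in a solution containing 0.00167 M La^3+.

s = 8.50 x 10^-11 M

La2(CO3)3(s) <=> 2 La^3+(aq) + 3 CO3^2-(aq)
Ksp = [La^3+]^2[CO3^2-]^3
Let s be the molar solubility in this solution. [La^3+] = 0.00167 + 2s ≈ 0.00167, [CO3^2-] = 3s (common-ion effect: La^3+ is already 0.00167 M).
Ksp ≈ (0.00167)^2 × (3s)^3
s = 8.50 x 10^-11 M
Check: 2s = 1.7 x 10^-10 ≪ 0.00167, so the approximation is valid.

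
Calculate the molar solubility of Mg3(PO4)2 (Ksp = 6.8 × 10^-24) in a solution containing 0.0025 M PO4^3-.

Mg3(PO4)2(s) <=> 3 Mg^2+ + 2 PO4^3-
Ksp = [Mg^2+]^3[PO4^3-]^2
Let s be the molar solubility in this solution. [Mg^2+] = 3s, [PO4^3-] = 0.0025 + 2s ≈ 0.0025 (common-ion effect: PO4^3- is already 0.0025 M).
Ksp ≈ (3s)^3 × (0.0025)^2
s = 3.4 × 10^-7 M
Check: 2s = 6.9 x 10^-7 ≪ 0.0025, so the approximation is valid.

s = 3.4 × 10^-7 M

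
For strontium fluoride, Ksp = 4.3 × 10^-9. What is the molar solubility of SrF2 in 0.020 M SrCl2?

s ≈ 2.3 × 10^-4 M

SrF2(s) ⇌ Sr^2+ + 2 F^-
Ksp = [Sr^2+][F^-]^2
If s mol/L dissolves here, [Sr^2+] = 0.020 + s ≈ 0.020, [F^-] = 2s (since Sr^2+ from SrCl2 dominates).
Ksp ≈ 0.020 × (2s)^2
s = 2.3 × 10^-4 M
Check: s = 2.3 × 10^-4 ≪ 0.020, so the approximation is valid.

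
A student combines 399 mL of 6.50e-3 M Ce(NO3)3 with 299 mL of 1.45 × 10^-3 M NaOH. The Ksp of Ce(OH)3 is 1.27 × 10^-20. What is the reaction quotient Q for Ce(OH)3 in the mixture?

Total volume = 399 + 299 = 698 mL.
[Ce^3+] = 6.50 x 10^-3 × (399/698) = 3.716 x 10^-3 M
[OH^-] = 1.45 x 10^-3 × (299/698) = 6.211 × 10^-4 M
Ce(OH)3(s) ⇌ Ce^3+ + 3 OH^-, so Q = [Ce^3+][OH^-]^3
Q = (3.716 × 10^-3)(6.211 × 10^-4)^3 = 8.90 x 10^-13
Q > Ksp, so Ce(OH)3 will precipitate.

8.90e-13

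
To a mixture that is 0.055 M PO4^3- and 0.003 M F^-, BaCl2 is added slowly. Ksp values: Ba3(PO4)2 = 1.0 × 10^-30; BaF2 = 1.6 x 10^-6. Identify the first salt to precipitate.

Each salt begins to precipitate when Q = Ksp, i.e. when [Ba^2+] reaches its threshold.
For Ba3(PO4)2: 1.0 × 10^-30 = (0.055)^2 × [Ba^2+]^3  ⇒  [Ba^2+] = 6.9 x 10^-10 M.
For BaF2: 1.6 x 10^-6 = (0.003)^2 × [Ba^2+]  ⇒  [Ba^2+] = 1.8 × 10^-1 M.
The salt with the lower threshold [Ba^2+] precipitates first: Ba3(PO4)2.

Ba3(PO4)2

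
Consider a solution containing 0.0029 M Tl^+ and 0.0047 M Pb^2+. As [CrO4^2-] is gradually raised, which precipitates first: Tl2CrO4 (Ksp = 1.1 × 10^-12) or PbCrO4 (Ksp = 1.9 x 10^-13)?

Each salt begins to precipitate when Q = Ksp, i.e. when [CrO4^2-] reaches its threshold.
For Tl2CrO4: 1.1 × 10^-12 = (0.0029)^2 × [CrO4^2-]  ⇒  [CrO4^2-] = 1.3 × 10^-7 M.
For PbCrO4: 1.9 x 10^-13 = 0.0047 × [CrO4^2-]  ⇒  [CrO4^2-] = 4.0 × 10^-11 M.
The salt with the lower threshold [CrO4^2-] precipitates first: PbCrO4.

PbCrO4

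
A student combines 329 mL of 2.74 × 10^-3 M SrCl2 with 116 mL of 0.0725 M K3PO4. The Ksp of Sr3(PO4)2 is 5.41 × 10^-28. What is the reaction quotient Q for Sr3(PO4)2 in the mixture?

Total volume = 329 + 116 = 445 mL.
[Sr^2+] = 2.74 × 10^-3 × (329/445) = 2.026 x 10^-3 M
[PO4^3-] = 7.25 × 10^-2 × (116/445) = 1.890 × 10^-2 M
Sr3(PO4)2(s) ⇌ 3 Sr^2+(aq) + 2 PO4^3-(aq), so Q = [Sr^2+]^3[PO4^3-]^2
Q = (2.026 x 10^-3)^3(1.890 × 10^-2)^2 = 2.97 x 10^-12
Q > Ksp, so Sr3(PO4)2 will precipitate.

Q = 2.97 × 10^-12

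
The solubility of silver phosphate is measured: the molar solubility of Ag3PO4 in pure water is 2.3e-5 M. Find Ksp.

7.6 × 10^-18

Ag3PO4(s) <=> 3 Ag^+ + PO4^3-
Let s = molar solubility. Then [Ag^+] = 3s and [PO4^3-] = s.
Ksp = [Ag^+]^3[PO4^3-]
Ksp = (3s)^3s = 27s^4
Ksp = 27 × (2.3 x 10^-5)^4 = 7.6 x 10^-18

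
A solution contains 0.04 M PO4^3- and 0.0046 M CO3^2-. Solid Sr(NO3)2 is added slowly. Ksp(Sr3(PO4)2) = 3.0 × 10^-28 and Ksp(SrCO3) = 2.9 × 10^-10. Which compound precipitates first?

Precipitation of each salt starts when its ion product equals its Ksp.
For Sr3(PO4)2: 3.0 × 10^-28 = (0.04)^2 × [Sr^2+]^3  ⇒  [Sr^2+] = 5.7 × 10^-9 M.
For SrCO3: 2.9 × 10^-10 = 0.0046 × [Sr^2+]  ⇒  [Sr^2+] = 6.3 × 10^-8 M.
The salt with the lower threshold [Sr^2+] precipitates first: Sr3(PO4)2.

Sr3(PO4)2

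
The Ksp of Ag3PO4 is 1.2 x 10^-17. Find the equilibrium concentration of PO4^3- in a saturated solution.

Ag3PO4(s) ⇌ 3 Ag^+ + PO4^3-
Ksp = [Ag^+]^3[PO4^3-]
Let s = molar solubility. Then [Ag^+] = 3s and [PO4^3-] = s.
Substituting: Ksp = (3s)^3s = 27s^4
s = (1.2 x 10^-17 / 27)^(1/4) = 2.58 × 10^-5 M
[PO4^3-] = s = 2.6 x 10^-5 M

[PO4^3-] = 2.6e-5 M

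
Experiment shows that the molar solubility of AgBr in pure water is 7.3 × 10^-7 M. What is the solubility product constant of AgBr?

5.3 x 10^-13

AgBr(s) ⇌ Ag^+ + Br^-
Let s = molar solubility. Then [Ag^+] = s and [Br^-] = s.
Ksp = [Ag^+][Br^-]
Ksp = s × s = s^2
Ksp = (7.3 × 10^-7)^2 = 5.3 × 10^-13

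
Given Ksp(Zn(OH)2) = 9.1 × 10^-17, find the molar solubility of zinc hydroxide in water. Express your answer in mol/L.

2.8 × 10^-6 M

Zn(OH)2(s) <=> Zn^2+ + 2 OH^-
Ksp = [Zn^2+][OH^-]^2
If s mol/L of Zn(OH)2 dissolves, [Zn^2+] = s and [OH^-] = 2s.
Substituting: Ksp = s(2s)^2 = 4s^3
s = (9.1 × 10^-17 / 4)^(1/3) = 2.8 × 10^-6 M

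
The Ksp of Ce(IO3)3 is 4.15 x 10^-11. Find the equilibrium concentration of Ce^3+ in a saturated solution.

Ce(IO3)3(s) ⇌ Ce^3+ + 3 IO3^-
Ksp = [Ce^3+][IO3^-]^3
With molar solubility s: [Ce^3+] = s, [IO3^-] = 3s.
Substituting: Ksp = s(3s)^3 = 27s^4
s^4 = 4.15 x 10^-11 / 27, so s = 1.113 x 10^-3 M
[Ce^3+] = s = 1.11 × 10^-3 M

1.11 x 10^-3 M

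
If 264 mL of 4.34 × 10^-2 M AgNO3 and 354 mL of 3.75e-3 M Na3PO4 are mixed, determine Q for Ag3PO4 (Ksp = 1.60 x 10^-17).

Total volume = 264 + 354 = 618 mL.
[Ag^+] = 4.34 × 10^-2 × (264/618) = 1.854 x 10^-2 M
[PO4^3-] = 3.75 × 10^-3 × (354/618) = 2.148 × 10^-3 M
Ag3PO4(s) ⇌ 3 Ag^+ + PO4^3-, so Q = [Ag^+]^3[PO4^3-]
Q = (1.854 × 10^-2)^3(2.148 x 10^-3) = 1.37 × 10^-8
Q > Ksp, so Ag3PO4 will precipitate.

Q = 1.37e-8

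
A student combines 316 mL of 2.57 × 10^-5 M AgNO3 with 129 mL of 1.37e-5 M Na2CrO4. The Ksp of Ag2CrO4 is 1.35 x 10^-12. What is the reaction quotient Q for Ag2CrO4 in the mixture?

Q = 1.32 × 10^-15

Total volume = 316 + 129 = 445 mL.
[Ag^+] = 2.57 x 10^-5 × (316/445) = 1.825 x 10^-5 M
[CrO4^2-] = 1.37 × 10^-5 × (129/445) = 3.971 x 10^-6 M
Ag2CrO4(s) <=> 2 Ag^+ + CrO4^2-, so Q = [Ag^+]^2[CrO4^2-]
Q = (1.825 x 10^-5)^2(3.971 × 10^-6) = 1.32 × 10^-15
Q < Ksp, so no precipitate of Ag2CrO4 forms.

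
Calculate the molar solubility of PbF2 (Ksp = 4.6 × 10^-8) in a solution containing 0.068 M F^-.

PbF2(s) ⇌ Pb^2+ + 2 F^-
Ksp = [Pb^2+][F^-]^2
If s mol/L dissolves here, [Pb^2+] = s, [F^-] = 0.068 + 2s ≈ 0.068 (Ksp is small, so little additional dissolves).
Ksp ≈ s × (0.068)^2
s = 9.9 × 10^-6 M
Check: 2s = 2.0 x 10^-5 ≪ 0.068, so the approximation is valid.

9.9e-6 M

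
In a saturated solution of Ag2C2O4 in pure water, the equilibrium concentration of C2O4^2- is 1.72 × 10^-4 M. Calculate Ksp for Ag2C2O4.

Ag2C2O4(s) <=> 2 Ag^+ + C2O4^2-
Stoichiometry gives [Ag^+] = (2/1)[C2O4^2-] = 3.440 × 10^-4 M.
Ksp = [Ag^+]^2[C2O4^2-]
Ksp = (3.440 × 10^-4)^2 × 1.72 × 10^-4 = 2.04 × 10^-11

2.04e-11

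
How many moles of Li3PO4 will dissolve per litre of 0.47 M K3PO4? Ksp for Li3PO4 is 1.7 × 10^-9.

s ≈ 5.1 × 10^-4 M

Li3PO4(s) <=> 3 Li^+ + PO4^3-
Ksp = [Li^+]^3[PO4^3-]
Let s be the molar solubility in this solution. [Li^+] = 3s, [PO4^3-] = 0.47 + s ≈ 0.47 (common-ion effect: PO4^3- is already 0.47 M).
Ksp ≈ (3s)^3 × 0.47
s = 5.1 × 10^-4 M
Check: s = 5.1 × 10^-4 ≪ 0.47, so the approximation is valid.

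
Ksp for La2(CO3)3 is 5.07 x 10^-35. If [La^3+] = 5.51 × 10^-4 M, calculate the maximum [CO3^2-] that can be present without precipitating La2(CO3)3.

La2(CO3)3(s) ⇌ 2 La^3+(aq) + 3 CO3^2-(aq)
Ksp = [La^3+]^2[CO3^2-]^3
Precipitation begins when Q = Ksp. With [La^3+] = 5.51 × 10^-4 M:
5.07 x 10^-35 = (5.51 × 10^-4)^2 × [CO3^2-]^3
[CO3^2-] = (5.07 x 10^-35 / 3.036 × 10^-7)^(1/3) = 5.51 x 10^-10 M

[CO3^2-] ≈ 5.51e-10 M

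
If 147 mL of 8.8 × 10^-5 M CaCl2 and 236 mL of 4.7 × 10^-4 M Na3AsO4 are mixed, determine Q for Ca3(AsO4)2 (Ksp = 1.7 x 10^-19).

Total volume = 147 + 236 = 383 mL.
[Ca^2+] = 8.8 × 10^-5 × (147/383) = 3.38 × 10^-5 M
[AsO4^3-] = 4.7 × 10^-4 × (236/383) = 2.90 × 10^-4 M
Ca3(AsO4)2(s) ⇌ 3 Ca^2+ + 2 AsO4^3-, so Q = [Ca^2+]^3[AsO4^3-]^2
Q = (3.38 × 10^-5)^3(2.90 × 10^-4)^2 = 3.2 × 10^-21
Q < Ksp, so no precipitate of Ca3(AsO4)2 forms.

Q = 3.2e-21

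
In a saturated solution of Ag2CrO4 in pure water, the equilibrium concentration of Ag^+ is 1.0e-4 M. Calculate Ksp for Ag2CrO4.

5.0 x 10^-13

Ag2CrO4(s) ⇌ 2 Ag^+(aq) + CrO4^2-(aq)
Stoichiometry gives [CrO4^2-] = (1/2)[Ag^+] = 5.00 × 10^-5 M.
Ksp = [Ag^+]^2[CrO4^2-]
Ksp = (1.0 × 10^-4)^2 × 5.00 x 10^-5 = 5.0 x 10^-13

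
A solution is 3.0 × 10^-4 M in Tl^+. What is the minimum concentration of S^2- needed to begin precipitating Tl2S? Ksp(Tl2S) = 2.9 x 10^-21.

Tl2S(s) ⇌ 2 Tl^+ + S^2-
Ksp = [Tl^+]^2[S^2-]
Precipitation begins when Q = Ksp. With [Tl^+] = 3.0 × 10^-4 M:
2.9 x 10^-21 = (3.0 × 10^-4)^2 × [S^2-]
[S^2-] = (2.9 x 10^-21 / 9.00 × 10^-8) = 3.2 × 10^-14 M

3.2 × 10^-14 M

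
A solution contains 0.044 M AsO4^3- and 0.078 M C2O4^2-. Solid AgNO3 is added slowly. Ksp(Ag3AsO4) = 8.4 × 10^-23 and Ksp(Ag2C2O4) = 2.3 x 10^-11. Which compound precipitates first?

Precipitation of each salt starts when its ion product equals its Ksp.
For Ag3AsO4: 8.4 × 10^-23 = 0.044 × [Ag^+]^3  ⇒  [Ag^+] = 1.2 x 10^-7 M.
For Ag2C2O4: 2.3 x 10^-11 = 0.078 × [Ag^+]^2  ⇒  [Ag^+] = 1.7 × 10^-5 M.
The salt with the lower threshold [Ag^+] precipitates first: Ag3AsO4.

Ag3AsO4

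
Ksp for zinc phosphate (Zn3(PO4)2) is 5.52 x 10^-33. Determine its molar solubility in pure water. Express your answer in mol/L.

1.39 × 10^-7 M

Zn3(PO4)2(s) ⇌ 3 Zn^2+ + 2 PO4^3-
Ksp = [Zn^2+]^3[PO4^3-]^2
With molar solubility s: [Zn^2+] = 3s, [PO4^3-] = 2s.
Ksp = (3s)^3(2s)^2 = 108s^5
Solving, s = (5.52 x 10^-33/108)^(1/5) = 1.39 x 10^-7 M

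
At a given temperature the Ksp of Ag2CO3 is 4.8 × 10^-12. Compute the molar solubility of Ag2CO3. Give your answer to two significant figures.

1.1e-4 M

Ag2CO3(s) ⇌ 2 Ag^+(aq) + CO3^2-(aq)
Ksp = [Ag^+]^2[CO3^2-]
If s mol/L of Ag2CO3 dissolves, [Ag^+] = 2s and [CO3^2-] = s.
So Ksp = (2s)^2 × s = 4s^3
Solving, s = (4.8 × 10^-12/4)^(1/3) = 1.1 × 10^-4 M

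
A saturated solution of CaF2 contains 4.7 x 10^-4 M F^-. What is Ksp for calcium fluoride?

Ksp = 5.2e-11

CaF2(s) ⇌ Ca^2+ + 2 F^-
Stoichiometry gives [Ca^2+] = (1/2)[F^-] = 2.35 × 10^-4 M.
Ksp = [Ca^2+][F^-]^2
Ksp = 2.35 × 10^-4 × (4.7 × 10^-4)^2 = 5.2 × 10^-11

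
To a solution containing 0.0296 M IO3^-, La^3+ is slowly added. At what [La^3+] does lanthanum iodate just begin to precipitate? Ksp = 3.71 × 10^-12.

La(IO3)3(s) ⇌ La^3+(aq) + 3 IO3^-(aq)
Ksp = [La^3+][IO3^-]^3
Precipitation begins when Q = Ksp. With [IO3^-] = 0.0296 M:
3.71 × 10^-12 = (0.0296)^3 × [La^3+]
[La^3+] = (3.71 × 10^-12 / 2.593 × 10^-5) = 1.43 x 10^-7 M

[La^3+] ≈ 1.43e-7 M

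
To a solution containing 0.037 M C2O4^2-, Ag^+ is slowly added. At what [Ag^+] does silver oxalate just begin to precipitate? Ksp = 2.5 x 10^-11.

2.6e-5 M

Ag2C2O4(s) <=> 2 Ag^+ + C2O4^2-
Ksp = [Ag^+]^2[C2O4^2-]
Precipitation begins when Q = Ksp. With [C2O4^2-] = 0.037 M:
2.5 x 10^-11 = (0.037) × [Ag^+]^2
[Ag^+] = (2.5 x 10^-11 / 3.7 × 10^-2)^(1/2) = 2.6 × 10^-5 M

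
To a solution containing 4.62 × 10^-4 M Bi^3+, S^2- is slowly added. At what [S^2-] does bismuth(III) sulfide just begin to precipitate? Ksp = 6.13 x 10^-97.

[S^2-] ≈ 1.42 × 10^-30 M

Bi2S3(s) ⇌ 2 Bi^3+(aq) + 3 S^2-(aq)
Ksp = [Bi^3+]^2[S^2-]^3
Precipitation begins when Q = Ksp. With [Bi^3+] = 4.62 × 10^-4 M:
6.13 x 10^-97 = (4.62 × 10^-4)^2 × [S^2-]^3
[S^2-] = (6.13 x 10^-97 / 2.134 x 10^-7)^(1/3) = 1.42 × 10^-30 M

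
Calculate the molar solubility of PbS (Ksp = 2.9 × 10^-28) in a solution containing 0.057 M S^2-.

PbS(s) ⇌ Pb^2+ + S^2-
Ksp = [Pb^2+][S^2-]
Let s be the molar solubility in this solution. [Pb^2+] = s, [S^2-] = 0.057 + s ≈ 0.057 (Ksp is small, so little additional dissolves).
Ksp ≈ s × 0.057
s = 5.1 × 10^-27 M
Check: s = 5.1 × 10^-27 ≪ 0.057, so the approximation is valid.

5.1 × 10^-27 M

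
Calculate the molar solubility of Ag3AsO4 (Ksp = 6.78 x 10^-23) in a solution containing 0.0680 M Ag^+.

s = 2.16 x 10^-19 M

Ag3AsO4(s) <=> 3 Ag^+(aq) + AsO4^3-(aq)
Ksp = [Ag^+]^3[AsO4^3-]
Let s be the molar solubility in this solution. [Ag^+] = 0.0680 + 3s ≈ 0.0680, [AsO4^3-] = s (Ksp is small, so little additional dissolves).
Ksp ≈ (0.0680)^3 × s
s = 2.16 × 10^-19 M
Check: 3s = 6.5 x 10^-19 ≪ 0.0680, so the approximation is valid.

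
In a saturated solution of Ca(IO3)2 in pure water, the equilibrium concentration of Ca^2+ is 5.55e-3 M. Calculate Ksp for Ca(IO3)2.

6.84 × 10^-7

Ca(IO3)2(s) ⇌ Ca^2+(aq) + 2 IO3^-(aq)
Stoichiometry gives [IO3^-] = (2/1)[Ca^2+] = 1.110 x 10^-2 M.
Ksp = [Ca^2+][IO3^-]^2
Ksp = 5.55 × 10^-3 × (1.110 × 10^-2)^2 = 6.84 × 10^-7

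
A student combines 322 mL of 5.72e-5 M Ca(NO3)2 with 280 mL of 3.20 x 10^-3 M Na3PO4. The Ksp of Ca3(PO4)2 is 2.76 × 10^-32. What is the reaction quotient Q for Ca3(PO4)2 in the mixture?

Q = 6.34 x 10^-20

Total volume = 322 + 280 = 602 mL.
[Ca^2+] = 5.72 × 10^-5 × (322/602) = 3.060 x 10^-5 M
[PO4^3-] = 3.20 × 10^-3 × (280/602) = 1.488 × 10^-3 M
Ca3(PO4)2(s) <=> 3 Ca^2+ + 2 PO4^3-, so Q = [Ca^2+]^3[PO4^3-]^2
Q = (3.060 × 10^-5)^3(1.488 × 10^-3)^2 = 6.34 × 10^-20
Q > Ksp, so Ca3(PO4)2 will precipitate.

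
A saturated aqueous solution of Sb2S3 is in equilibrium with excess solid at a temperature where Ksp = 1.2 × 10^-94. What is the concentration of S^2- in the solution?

Sb2S3(s) <=> 2 Sb^3+ + 3 S^2-
Ksp = [Sb^3+]^2[S^2-]^3
If s mol/L of Sb2S3 dissolves, [Sb^3+] = 2s and [S^2-] = 3s.
Substituting: Ksp = (2s)^2(3s)^3 = 108s^5
Solving, s = (1.2 × 10^-94/108)^(1/5) = 6.44 × 10^-20 M
[S^2-] = 3s = 1.9 × 10^-19 M

[S^2-] ≈ 1.9e-19 M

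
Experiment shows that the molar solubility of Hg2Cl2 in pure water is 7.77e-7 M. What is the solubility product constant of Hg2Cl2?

Ksp ≈ 1.88 × 10^-18

Hg2Cl2(s) <=> Hg2^2+ + 2 Cl^-
With molar solubility s: [Hg2^2+] = s, [Cl^-] = 2s.
Ksp = [Hg2^2+][Cl^-]^2
Substituting: Ksp = s(2s)^2 = 4s^3
With s = 7.77 × 10^-7: Ksp = 1.88 x 10^-18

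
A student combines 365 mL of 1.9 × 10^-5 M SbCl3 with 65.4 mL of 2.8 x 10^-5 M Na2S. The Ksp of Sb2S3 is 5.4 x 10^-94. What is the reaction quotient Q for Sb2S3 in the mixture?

Q = 2.0 × 10^-26

Total volume = 365 + 65.4 = 430.4 mL.
[Sb^3+] = 1.9 × 10^-5 × (365/430.4) = 1.61 x 10^-5 M
[S^2-] = 2.8 × 10^-5 × (65.4/430.4) = 4.25 × 10^-6 M
Sb2S3(s) ⇌ 2 Sb^3+ + 3 S^2-, so Q = [Sb^3+]^2[S^2-]^3
Q = (1.61 x 10^-5)^2(4.25 x 10^-6)^3 = 2.0 x 10^-26
Q > Ksp, so Sb2S3 will precipitate.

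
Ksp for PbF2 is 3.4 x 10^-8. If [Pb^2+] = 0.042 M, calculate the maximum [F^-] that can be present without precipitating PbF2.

PbF2(s) ⇌ Pb^2+(aq) + 2 F^-(aq)
Ksp = [Pb^2+][F^-]^2
Precipitation begins when Q = Ksp. With [Pb^2+] = 0.042 M:
3.4 x 10^-8 = (0.042) × [F^-]^2
[F^-] = (3.4 x 10^-8 / 4.2 x 10^-2)^(1/2) = 9.0 x 10^-4 M

[F^-] = 9.0e-4 M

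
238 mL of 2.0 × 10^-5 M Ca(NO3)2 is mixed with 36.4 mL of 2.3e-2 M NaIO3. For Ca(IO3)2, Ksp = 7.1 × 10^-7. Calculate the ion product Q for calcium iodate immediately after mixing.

1.6e-10

Total volume = 238 + 36.4 = 274.4 mL.
[Ca^2+] = 2.0 x 10^-5 × (238/274.4) = 1.73 × 10^-5 M
[IO3^-] = 2.3 x 10^-2 × (36.4/274.4) = 3.05 x 10^-3 M
Ca(IO3)2(s) ⇌ Ca^2+ + 2 IO3^-, so Q = [Ca^2+][IO3^-]^2
Q = (1.73 × 10^-5)(3.05 × 10^-3)^2 = 1.6 × 10^-10
Q < Ksp, so no precipitate of Ca(IO3)2 forms.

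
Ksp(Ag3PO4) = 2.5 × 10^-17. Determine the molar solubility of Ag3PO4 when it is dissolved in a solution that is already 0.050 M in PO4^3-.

2.6e-6 M

Ag3PO4(s) ⇌ 3 Ag^+ + PO4^3-
Ksp = [Ag^+]^3[PO4^3-]
Let s be the molar solubility in this solution. [Ag^+] = 3s, [PO4^3-] = 0.050 + s ≈ 0.050 (common-ion effect: PO4^3- is already 0.050 M).
Ksp ≈ (3s)^3 × 0.050
s = 2.6 × 10^-6 M
Check: s = 2.6 × 10^-6 ≪ 0.050, so the approximation is valid.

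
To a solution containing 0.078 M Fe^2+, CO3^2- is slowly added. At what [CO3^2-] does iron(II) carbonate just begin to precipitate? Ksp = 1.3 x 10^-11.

1.7 × 10^-10 M

FeCO3(s) <=> Fe^2+ + CO3^2-
Ksp = [Fe^2+][CO3^2-]
Precipitation begins when Q = Ksp. With [Fe^2+] = 0.078 M:
1.3 x 10^-11 = (0.078) × [CO3^2-]
[CO3^2-] = (1.3 x 10^-11 / 7.8 × 10^-2) = 1.7 x 10^-10 M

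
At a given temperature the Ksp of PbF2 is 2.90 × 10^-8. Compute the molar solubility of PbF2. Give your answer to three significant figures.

s ≈ 1.94 × 10^-3 M

PbF2(s) ⇌ Pb^2+ + 2 F^-
Ksp = [Pb^2+][F^-]^2
For each mole of PbF2 that dissolves: [Pb^2+] = s, [F^-] = 2s.
Ksp = s(2s)^2 = 4s^3
s^3 = 2.90 × 10^-8 / 4, so s = 1.94 x 10^-3 M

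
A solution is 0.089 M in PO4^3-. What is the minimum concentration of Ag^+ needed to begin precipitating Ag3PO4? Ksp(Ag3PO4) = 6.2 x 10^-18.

[Ag^+] ≈ 4.1e-6 M

Ag3PO4(s) ⇌ 3 Ag^+ + PO4^3-
Ksp = [Ag^+]^3[PO4^3-]
Precipitation begins when Q = Ksp. With [PO4^3-] = 0.089 M:
6.2 x 10^-18 = (0.089) × [Ag^+]^3
[Ag^+] = (6.2 x 10^-18 / 8.9 × 10^-2)^(1/3) = 4.1 × 10^-6 M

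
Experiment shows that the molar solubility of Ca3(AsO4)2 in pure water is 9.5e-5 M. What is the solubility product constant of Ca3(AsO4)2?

8.4 × 10^-19

Ca3(AsO4)2(s) <=> 3 Ca^2+ + 2 AsO4^3-
If s mol/L of Ca3(AsO4)2 dissolves, [Ca^2+] = 3s and [AsO4^3-] = 2s.
Ksp = [Ca^2+]^3[AsO4^3-]^2
Substituting: Ksp = (3s)^3(2s)^2 = 108s^5
With s = 9.5 x 10^-5: Ksp = 8.4 × 10^-19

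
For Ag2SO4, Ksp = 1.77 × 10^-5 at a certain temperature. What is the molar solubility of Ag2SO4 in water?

0.0164 M

Ag2SO4(s) ⇌ 2 Ag^+ + SO4^2-
Ksp = [Ag^+]^2[SO4^2-]
For each mole of Ag2SO4 that dissolves: [Ag^+] = 2s, [SO4^2-] = s.
Substituting: Ksp = (2s)^2s = 4s^3
Solving, s = (1.77 × 10^-5/4)^(1/3) = 1.64 × 10^-2 M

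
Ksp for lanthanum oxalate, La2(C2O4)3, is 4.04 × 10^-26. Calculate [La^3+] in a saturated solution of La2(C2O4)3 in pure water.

La2(C2O4)3(s) ⇌ 2 La^3+(aq) + 3 C2O4^2-(aq)
Ksp = [La^3+]^2[C2O4^2-]^3
If s mol/L of La2(C2O4)3 dissolves, [La^3+] = 2s and [C2O4^2-] = 3s.
So Ksp = (2s)^2 × (3s)^3 = 108s^5
Solving, s = (4.04 × 10^-26/108)^(1/5) = 3.270 × 10^-6 M
[La^3+] = 2s = 6.54 x 10^-6 M

6.54e-6 M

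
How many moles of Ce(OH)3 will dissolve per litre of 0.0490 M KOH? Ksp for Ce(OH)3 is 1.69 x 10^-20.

Ce(OH)3(s) ⇌ Ce^3+ + 3 OH^-
Ksp = [Ce^3+][OH^-]^3
If s mol/L dissolves here, [Ce^3+] = s, [OH^-] = 0.0490 + 3s ≈ 0.0490 (common-ion effect: OH^- is already 0.0490 M).
Ksp ≈ s × (0.0490)^3
s = 1.44 x 10^-16 M
Check: 3s = 4.3 × 10^-16 ≪ 0.0490, so the approximation is valid.

1.44 × 10^-16 M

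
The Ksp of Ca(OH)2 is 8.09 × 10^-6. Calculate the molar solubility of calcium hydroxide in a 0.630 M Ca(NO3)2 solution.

1.79 x 10^-3 M

Ca(OH)2(s) <=> Ca^2+(aq) + 2 OH^-(aq)
Ksp = [Ca^2+][OH^-]^2
If s mol/L dissolves here, [Ca^2+] = 0.630 + s ≈ 0.630, [OH^-] = 2s (Ksp is small, so little additional dissolves).
Ksp ≈ 0.630 × (2s)^2
s = 1.79 x 10^-3 M
Check: s = 1.8 × 10^-3 ≪ 0.630, so the approximation is valid.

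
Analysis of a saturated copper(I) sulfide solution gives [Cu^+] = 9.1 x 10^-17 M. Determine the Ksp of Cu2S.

Cu2S(s) ⇌ 2 Cu^+(aq) + S^2-(aq)
Stoichiometry gives [S^2-] = (1/2)[Cu^+] = 4.55 × 10^-17 M.
Ksp = [Cu^+]^2[S^2-]
Ksp = (9.1 × 10^-17)^2 × 4.55 x 10^-17 = 3.8 x 10^-49

Ksp = 3.8e-49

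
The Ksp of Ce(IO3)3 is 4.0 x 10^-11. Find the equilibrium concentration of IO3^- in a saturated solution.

3.3 × 10^-3 M

Ce(IO3)3(s) ⇌ Ce^3+ + 3 IO3^-
Ksp = [Ce^3+][IO3^-]^3
With molar solubility s: [Ce^3+] = s, [IO3^-] = 3s.
Ksp = s(3s)^3 = 27s^4
s = (4.0 x 10^-11 / 27)^(1/4) = 1.10 x 10^-3 M
[IO3^-] = 3s = 3.3 × 10^-3 M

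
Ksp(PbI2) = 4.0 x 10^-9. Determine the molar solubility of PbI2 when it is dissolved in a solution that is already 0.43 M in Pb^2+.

PbI2(s) ⇌ Pb^2+(aq) + 2 I^-(aq)
Ksp = [Pb^2+][I^-]^2
Let s = moles of PbI2 that dissolve per litre. [Pb^2+] = 0.43 + s ≈ 0.43, [I^-] = 2s (Ksp is small, so little additional dissolves).
Ksp ≈ 0.43 × (2s)^2
s = 4.8 × 10^-5 M
Check: s = 4.8 × 10^-5 ≪ 0.43, so the approximation is valid.

s ≈ 4.8e-5 M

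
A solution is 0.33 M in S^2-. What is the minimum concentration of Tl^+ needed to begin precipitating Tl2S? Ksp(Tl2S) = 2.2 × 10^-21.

Tl2S(s) <=> 2 Tl^+(aq) + S^2-(aq)
Ksp = [Tl^+]^2[S^2-]
Precipitation begins when Q = Ksp. With [S^2-] = 0.33 M:
2.2 × 10^-21 = (0.33) × [Tl^+]^2
[Tl^+] = (2.2 × 10^-21 / 3.3 × 10^-1)^(1/2) = 8.2 × 10^-11 M

8.2e-11 M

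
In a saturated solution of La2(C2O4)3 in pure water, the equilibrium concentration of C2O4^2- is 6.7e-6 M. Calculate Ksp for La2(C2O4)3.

La2(C2O4)3(s) ⇌ 2 La^3+(aq) + 3 C2O4^2-(aq)
Stoichiometry gives [La^3+] = (2/3)[C2O4^2-] = 4.47 x 10^-6 M.
Ksp = [La^3+]^2[C2O4^2-]^3
Ksp = (4.47 × 10^-6)^2 × (6.7 x 10^-6)^3 = 6.0 × 10^-27

Ksp ≈ 6.0 × 10^-27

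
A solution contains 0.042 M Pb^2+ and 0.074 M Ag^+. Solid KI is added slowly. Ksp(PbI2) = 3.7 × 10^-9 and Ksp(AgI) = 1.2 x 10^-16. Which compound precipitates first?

Precipitation of each salt starts when its ion product equals its Ksp.
For PbI2: 3.7 × 10^-9 = 0.042 × [I^-]^2  ⇒  [I^-] = 3.0 x 10^-4 M.
For AgI: 1.2 x 10^-16 = 0.074 × [I^-]  ⇒  [I^-] = 1.6 × 10^-15 M.
The salt with the lower threshold [I^-] precipitates first: AgI.

AgI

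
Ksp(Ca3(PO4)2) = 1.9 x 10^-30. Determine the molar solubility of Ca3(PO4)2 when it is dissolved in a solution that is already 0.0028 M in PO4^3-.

Ca3(PO4)2(s) <=> 3 Ca^2+ + 2 PO4^3-
Ksp = [Ca^2+]^3[PO4^3-]^2
Let s be the molar solubility in this solution. [Ca^2+] = 3s, [PO4^3-] = 0.0028 + 2s ≈ 0.0028 (since the PO4^3- already present dominates).
Ksp ≈ (3s)^3 × (0.0028)^2
s = 2.1 × 10^-9 M
Check: 2s = 4.2 × 10^-9 ≪ 0.0028, so the approximation is valid.

s = 2.1 × 10^-9 M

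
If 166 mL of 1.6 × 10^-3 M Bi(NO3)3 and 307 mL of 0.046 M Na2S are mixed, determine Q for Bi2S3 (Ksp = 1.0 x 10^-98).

Total volume = 166 + 307 = 473 mL.
[Bi^3+] = 1.6 × 10^-3 × (166/473) = 5.62 x 10^-4 M
[S^2-] = 4.6 x 10^-2 × (307/473) = 2.99 × 10^-2 M
Bi2S3(s) ⇌ 2 Bi^3+ + 3 S^2-, so Q = [Bi^3+]^2[S^2-]^3
Q = (5.62 x 10^-4)^2(2.99 × 10^-2)^3 = 8.4 × 10^-12
Q > Ksp, so Bi2S3 will precipitate.

8.4e-12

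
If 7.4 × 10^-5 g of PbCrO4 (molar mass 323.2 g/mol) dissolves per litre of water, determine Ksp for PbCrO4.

Molar solubility s = (7.4 × 10^-5 g/L) / (323.2 g/mol) = 2.29 × 10^-7 M.
PbCrO4(s) ⇌ Pb^2+ + CrO4^2-
With molar solubility s: [Pb^2+] = s, [CrO4^2-] = s.
Ksp = [Pb^2+][CrO4^2-]
Ksp = s^2
With s = 2.29 × 10^-7: Ksp = 5.2 x 10^-14

Ksp ≈ 5.2 × 10^-14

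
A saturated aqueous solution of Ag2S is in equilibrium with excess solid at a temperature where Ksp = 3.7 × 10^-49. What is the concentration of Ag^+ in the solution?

[Ag^+] ≈ 9.0e-17 M

Ag2S(s) ⇌ 2 Ag^+(aq) + S^2-(aq)
Ksp = [Ag^+]^2[S^2-]
With molar solubility s: [Ag^+] = 2s, [S^2-] = s.
So Ksp = (2s)^2 × s = 4s^3
s = (3.7 × 10^-49 / 4)^(1/3) = 4.52 × 10^-17 M
[Ag^+] = 2s = 9.0 × 10^-17 M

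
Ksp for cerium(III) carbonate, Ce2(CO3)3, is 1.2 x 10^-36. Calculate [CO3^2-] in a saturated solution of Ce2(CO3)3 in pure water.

Ce2(CO3)3(s) ⇌ 2 Ce^3+(aq) + 3 CO3^2-(aq)
Ksp = [Ce^3+]^2[CO3^2-]^3
For each mole of Ce2(CO3)3 that dissolves: [Ce^3+] = 2s, [CO3^2-] = 3s.
Ksp = (2s)^2(3s)^3 = 108s^5
s^5 = 1.2 x 10^-36 / 108, so s = 2.57 x 10^-8 M
[CO3^2-] = 3s = 7.7 × 10^-8 M

[CO3^2-] ≈ 7.7e-8 M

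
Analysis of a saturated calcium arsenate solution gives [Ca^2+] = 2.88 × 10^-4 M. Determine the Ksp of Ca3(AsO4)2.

Ca3(AsO4)2(s) ⇌ 3 Ca^2+ + 2 AsO4^3-
Stoichiometry gives [AsO4^3-] = (2/3)[Ca^2+] = 1.920 x 10^-4 M.
Ksp = [Ca^2+]^3[AsO4^3-]^2
Ksp = (2.88 x 10^-4)^3 × (1.920 × 10^-4)^2 = 8.81 x 10^-19

Ksp = 8.81e-19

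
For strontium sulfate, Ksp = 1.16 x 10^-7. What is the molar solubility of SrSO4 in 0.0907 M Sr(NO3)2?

SrSO4(s) <=> Sr^2+(aq) + SO4^2-(aq)
Ksp = [Sr^2+][SO4^2-]
If s mol/L dissolves here, [Sr^2+] = 0.0907 + s ≈ 0.0907, [SO4^2-] = s (Ksp is small, so little additional dissolves).
Ksp ≈ 0.0907 × s
s = 1.28 × 10^-6 M
Check: s = 1.3 x 10^-6 ≪ 0.0907, so the approximation is valid.

1.28 × 10^-6 M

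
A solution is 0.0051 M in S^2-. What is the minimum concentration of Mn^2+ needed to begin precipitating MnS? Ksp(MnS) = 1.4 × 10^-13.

MnS(s) ⇌ Mn^2+ + S^2-
Ksp = [Mn^2+][S^2-]
Precipitation begins when Q = Ksp. With [S^2-] = 0.0051 M:
1.4 × 10^-13 = (0.0051) × [Mn^2+]
[Mn^2+] = (1.4 × 10^-13 / 5.1 × 10^-3) = 2.7 × 10^-11 M

[Mn^2+] ≈ 2.7e-11 M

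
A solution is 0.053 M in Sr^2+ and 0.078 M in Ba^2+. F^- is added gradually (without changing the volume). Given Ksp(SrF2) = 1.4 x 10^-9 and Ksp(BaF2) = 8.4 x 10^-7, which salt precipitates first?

SrF2

Precipitation of each salt starts when its ion product equals its Ksp.
For SrF2: 1.4 x 10^-9 = 0.053 × [F^-]^2  ⇒  [F^-] = 1.6 × 10^-4 M.
For BaF2: 8.4 x 10^-7 = 0.078 × [F^-]^2  ⇒  [F^-] = 3.3 × 10^-3 M.
The salt with the lower threshold [F^-] precipitates first: SrF2.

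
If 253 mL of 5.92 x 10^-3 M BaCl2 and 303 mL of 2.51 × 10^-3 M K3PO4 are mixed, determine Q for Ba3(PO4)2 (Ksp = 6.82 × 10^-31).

3.66 x 10^-14

Total volume = 253 + 303 = 556 mL.
[Ba^2+] = 5.92 × 10^-3 × (253/556) = 2.694 × 10^-3 M
[PO4^3-] = 2.51 × 10^-3 × (303/556) = 1.368 × 10^-3 M
Ba3(PO4)2(s) <=> 3 Ba^2+(aq) + 2 PO4^3-(aq), so Q = [Ba^2+]^3[PO4^3-]^2
Q = (2.694 × 10^-3)^3(1.368 × 10^-3)^2 = 3.66 × 10^-14
Q > Ksp, so Ba3(PO4)2 will precipitate.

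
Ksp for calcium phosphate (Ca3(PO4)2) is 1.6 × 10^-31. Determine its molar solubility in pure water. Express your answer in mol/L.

s = 2.7 × 10^-7 M

Ca3(PO4)2(s) <=> 3 Ca^2+(aq) + 2 PO4^3-(aq)
Ksp = [Ca^2+]^3[PO4^3-]^2
If s mol/L of Ca3(PO4)2 dissolves, [Ca^2+] = 3s and [PO4^3-] = 2s.
Ksp = (3s)^3(2s)^2 = 108s^5
Solving, s = (1.6 × 10^-31/108)^(1/5) = 2.7 × 10^-7 M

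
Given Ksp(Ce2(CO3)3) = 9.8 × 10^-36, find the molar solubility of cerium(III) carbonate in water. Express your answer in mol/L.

s = 3.9e-8 M

Ce2(CO3)3(s) ⇌ 2 Ce^3+ + 3 CO3^2-
Ksp = [Ce^3+]^2[CO3^2-]^3
If s mol/L of Ce2(CO3)3 dissolves, [Ce^3+] = 2s and [CO3^2-] = 3s.
Substituting: Ksp = (2s)^2(3s)^3 = 108s^5
Solving, s = (9.8 × 10^-36/108)^(1/5) = 3.9 x 10^-8 M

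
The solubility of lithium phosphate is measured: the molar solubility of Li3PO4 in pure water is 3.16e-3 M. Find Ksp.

2.69 × 10^-9

Li3PO4(s) <=> 3 Li^+ + PO4^3-
For each mole of Li3PO4 that dissolves: [Li^+] = 3s, [PO4^3-] = s.
Ksp = [Li^+]^3[PO4^3-]
So Ksp = (3s)^3 × s = 27s^4
With s = 3.16 x 10^-3: Ksp = 2.69 × 10^-9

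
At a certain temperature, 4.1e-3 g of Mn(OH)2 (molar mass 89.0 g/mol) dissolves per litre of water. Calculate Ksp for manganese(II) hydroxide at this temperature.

Molar solubility s = (4.1 × 10^-3 g/L) / (89.0 g/mol) = 4.61 × 10^-5 M.
Mn(OH)2(s) <=> Mn^2+ + 2 OH^-
Let s = molar solubility. Then [Mn^2+] = s and [OH^-] = 2s.
Ksp = [Mn^2+][OH^-]^2
Substituting: Ksp = s(2s)^2 = 4s^3
With s = 4.61 x 10^-5: Ksp = 3.9 × 10^-13

3.9 x 10^-13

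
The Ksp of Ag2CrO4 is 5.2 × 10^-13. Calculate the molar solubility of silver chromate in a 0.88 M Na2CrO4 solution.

s = 3.8 x 10^-7 M

Ag2CrO4(s) <=> 2 Ag^+ + CrO4^2-
Ksp = [Ag^+]^2[CrO4^2-]
Let s = moles of Ag2CrO4 that dissolve per litre. [Ag^+] = 2s, [CrO4^2-] = 0.88 + s ≈ 0.88 (since CrO4^2- from Na2CrO4 dominates).
Ksp ≈ (2s)^2 × 0.88
s = 3.8 x 10^-7 M
Check: s = 3.8 × 10^-7 ≪ 0.88, so the approximation is valid.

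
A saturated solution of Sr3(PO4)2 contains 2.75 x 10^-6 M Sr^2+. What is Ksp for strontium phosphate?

6.99 × 10^-29

Sr3(PO4)2(s) ⇌ 3 Sr^2+ + 2 PO4^3-
Stoichiometry gives [PO4^3-] = (2/3)[Sr^2+] = 1.833 x 10^-6 M.
Ksp = [Sr^2+]^3[PO4^3-]^2
Ksp = (2.75 × 10^-6)^3 × (1.833 x 10^-6)^2 = 6.99 x 10^-29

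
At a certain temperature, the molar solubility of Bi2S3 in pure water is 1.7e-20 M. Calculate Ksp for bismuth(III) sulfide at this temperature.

Bi2S3(s) <=> 2 Bi^3+(aq) + 3 S^2-(aq)
Let s = molar solubility. Then [Bi^3+] = 2s and [S^2-] = 3s.
Ksp = [Bi^3+]^2[S^2-]^3
Ksp = (2s)^2(3s)^3 = 108s^5
With s = 1.7 x 10^-20: Ksp = 1.5 × 10^-97

Ksp ≈ 1.5e-97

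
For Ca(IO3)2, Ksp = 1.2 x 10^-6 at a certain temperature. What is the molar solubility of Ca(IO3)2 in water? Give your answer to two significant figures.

s ≈ 6.7 × 10^-3 M

Ca(IO3)2(s) <=> Ca^2+ + 2 IO3^-
Ksp = [Ca^2+][IO3^-]^2
Let s = molar solubility. Then [Ca^2+] = s and [IO3^-] = 2s.
So Ksp = s × (2s)^2 = 4s^3
Solving, s = (1.2 x 10^-6/4)^(1/3) = 6.7 x 10^-3 M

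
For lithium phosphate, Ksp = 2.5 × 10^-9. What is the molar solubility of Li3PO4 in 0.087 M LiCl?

Li3PO4(s) ⇌ 3 Li^+(aq) + PO4^3-(aq)
Ksp = [Li^+]^3[PO4^3-]
If s mol/L dissolves here, [Li^+] = 0.087 + 3s ≈ 0.087, [PO4^3-] = s (since Li^+ from LiCl dominates).
Ksp ≈ (0.087)^3 × s
s = 3.8 x 10^-6 M
Check: 3s = 1.1 × 10^-5 ≪ 0.087, so the approximation is valid.

s = 3.8 × 10^-6 M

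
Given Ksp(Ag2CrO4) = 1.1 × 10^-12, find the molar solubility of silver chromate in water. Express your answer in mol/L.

6.5 × 10^-5 M

Ag2CrO4(s) <=> 2 Ag^+ + CrO4^2-
Ksp = [Ag^+]^2[CrO4^2-]
For each mole of Ag2CrO4 that dissolves: [Ag^+] = 2s, [CrO4^2-] = s.
Substituting: Ksp = (2s)^2s = 4s^3
Solving, s = (1.1 × 10^-12/4)^(1/3) = 6.5 × 10^-5 M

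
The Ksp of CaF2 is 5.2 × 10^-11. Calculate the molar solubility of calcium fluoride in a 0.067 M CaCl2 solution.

CaF2(s) ⇌ Ca^2+(aq) + 2 F^-(aq)
Ksp = [Ca^2+][F^-]^2
If s mol/L dissolves here, [Ca^2+] = 0.067 + s ≈ 0.067, [F^-] = 2s (Ksp is small, so little additional dissolves).
Ksp ≈ 0.067 × (2s)^2
s = 1.4 × 10^-5 M
Check: s = 1.4 × 10^-5 ≪ 0.067, so the approximation is valid.

s = 1.4 × 10^-5 M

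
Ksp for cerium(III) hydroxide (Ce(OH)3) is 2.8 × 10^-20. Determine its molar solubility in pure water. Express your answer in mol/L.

s = 5.7e-6 M

Ce(OH)3(s) ⇌ Ce^3+ + 3 OH^-
Ksp = [Ce^3+][OH^-]^3
With molar solubility s: [Ce^3+] = s, [OH^-] = 3s.
So Ksp = s × (3s)^3 = 27s^4
Solving, s = (2.8 × 10^-20/27)^(1/4) = 5.7 × 10^-6 M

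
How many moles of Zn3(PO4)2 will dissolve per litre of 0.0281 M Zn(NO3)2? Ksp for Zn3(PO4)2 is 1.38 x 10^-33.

Zn3(PO4)2(s) <=> 3 Zn^2+(aq) + 2 PO4^3-(aq)
Ksp = [Zn^2+]^3[PO4^3-]^2
If s mol/L dissolves here, [Zn^2+] = 0.0281 + 3s ≈ 0.0281, [PO4^3-] = 2s (since Zn^2+ from Zn(NO3)2 dominates).
Ksp ≈ (0.0281)^3 × (2s)^2
s = 3.94 × 10^-15 M
Check: 3s = 1.2 x 10^-14 ≪ 0.0281, so the approximation is valid.

s ≈ 3.94e-15 M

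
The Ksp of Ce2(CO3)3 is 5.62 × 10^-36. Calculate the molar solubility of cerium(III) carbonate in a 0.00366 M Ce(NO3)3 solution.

Ce2(CO3)3(s) ⇌ 2 Ce^3+(aq) + 3 CO3^2-(aq)
Ksp = [Ce^3+]^2[CO3^2-]^3
Let s = moles of Ce2(CO3)3 that dissolve per litre. [Ce^3+] = 0.00366 + 2s ≈ 0.00366, [CO3^2-] = 3s (since Ce^3+ from Ce(NO3)3 dominates).
Ksp ≈ (0.00366)^2 × (3s)^3
s = 2.50 x 10^-11 M
Check: 2s = 5.0 x 10^-11 ≪ 0.00366, so the approximation is valid.

s ≈ 2.50 × 10^-11 M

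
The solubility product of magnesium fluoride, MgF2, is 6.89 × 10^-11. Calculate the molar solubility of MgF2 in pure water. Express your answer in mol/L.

s = 2.58 x 10^-4 M

MgF2(s) ⇌ Mg^2+(aq) + 2 F^-(aq)
Ksp = [Mg^2+][F^-]^2
Let s = molar solubility. Then [Mg^2+] = s and [F^-] = 2s.
Ksp = s(2s)^2 = 4s^3
s^3 = 6.89 × 10^-11 / 4, so s = 2.58 x 10^-4 M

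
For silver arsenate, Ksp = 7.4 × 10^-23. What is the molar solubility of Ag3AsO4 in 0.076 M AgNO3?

Ag3AsO4(s) ⇌ 3 Ag^+ + AsO4^3-
Ksp = [Ag^+]^3[AsO4^3-]
Let s = moles of Ag3AsO4 that dissolve per litre. [Ag^+] = 0.076 + 3s ≈ 0.076, [AsO4^3-] = s (Ksp is small, so little additional dissolves).
Ksp ≈ (0.076)^3 × s
s = 1.7 × 10^-19 M
Check: 3s = 5.1 × 10^-19 ≪ 0.076, so the approximation is valid.

s = 1.7 × 10^-19 M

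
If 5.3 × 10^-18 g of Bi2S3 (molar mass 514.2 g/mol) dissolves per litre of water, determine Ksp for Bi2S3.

Molar solubility s = (5.3 × 10^-18 g/L) / (514.2 g/mol) = 1.03 x 10^-20 M.
Bi2S3(s) ⇌ 2 Bi^3+ + 3 S^2-
For each mole of Bi2S3 that dissolves: [Bi^3+] = 2s, [S^2-] = 3s.
Ksp = [Bi^3+]^2[S^2-]^3
So Ksp = (2s)^2 × (3s)^3 = 108s^5
With s = 1.03 × 10^-20: Ksp = 1.3 × 10^-98

Ksp = 1.3e-98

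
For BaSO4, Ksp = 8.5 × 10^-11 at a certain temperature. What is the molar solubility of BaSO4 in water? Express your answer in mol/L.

BaSO4(s) <=> Ba^2+(aq) + SO4^2-(aq)
Ksp = [Ba^2+][SO4^2-]
With molar solubility s: [Ba^2+] = s, [SO4^2-] = s.
Ksp = s × s = s^2
s = √(8.5 × 10^-11) = 9.2 × 10^-6 M

9.2 × 10^-6 M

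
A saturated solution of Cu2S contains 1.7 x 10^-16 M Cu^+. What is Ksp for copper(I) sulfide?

Cu2S(s) ⇌ 2 Cu^+(aq) + S^2-(aq)
Stoichiometry gives [S^2-] = (1/2)[Cu^+] = 8.50 × 10^-17 M.
Ksp = [Cu^+]^2[S^2-]
Ksp = (1.7 x 10^-16)^2 × 8.50 × 10^-17 = 2.5 × 10^-48

Ksp = 2.5 x 10^-48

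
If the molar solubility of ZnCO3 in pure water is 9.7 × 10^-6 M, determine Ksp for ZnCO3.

Ksp = 9.4 × 10^-11

ZnCO3(s) <=> Zn^2+ + CO3^2-
Let s = molar solubility. Then [Zn^2+] = s and [CO3^2-] = s.
Ksp = [Zn^2+][CO3^2-]
Ksp = s × s = s^2
Ksp = (9.7 × 10^-6)^2 = 9.4 × 10^-11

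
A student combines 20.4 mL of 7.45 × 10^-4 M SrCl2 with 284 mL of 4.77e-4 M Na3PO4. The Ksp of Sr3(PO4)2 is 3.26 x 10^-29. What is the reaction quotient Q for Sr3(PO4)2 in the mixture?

Total volume = 20.4 + 284 = 304.4 mL.
[Sr^2+] = 7.45 x 10^-4 × (20.4/304.4) = 4.993 × 10^-5 M
[PO4^3-] = 4.77 × 10^-4 × (284/304.4) = 4.450 × 10^-4 M
Sr3(PO4)2(s) ⇌ 3 Sr^2+(aq) + 2 PO4^3-(aq), so Q = [Sr^2+]^3[PO4^3-]^2
Q = (4.993 × 10^-5)^3(4.450 × 10^-4)^2 = 2.46 x 10^-20
Q > Ksp, so Sr3(PO4)2 will precipitate.

Q = 2.46 × 10^-20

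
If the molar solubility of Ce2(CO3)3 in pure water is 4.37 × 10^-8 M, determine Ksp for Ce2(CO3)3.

Ce2(CO3)3(s) ⇌ 2 Ce^3+(aq) + 3 CO3^2-(aq)
For each mole of Ce2(CO3)3 that dissolves: [Ce^3+] = 2s, [CO3^2-] = 3s.
Ksp = [Ce^3+]^2[CO3^2-]^3
Ksp = (2s)^2(3s)^3 = 108s^5
With s = 4.37 × 10^-8: Ksp = 1.72 × 10^-35

1.72 × 10^-35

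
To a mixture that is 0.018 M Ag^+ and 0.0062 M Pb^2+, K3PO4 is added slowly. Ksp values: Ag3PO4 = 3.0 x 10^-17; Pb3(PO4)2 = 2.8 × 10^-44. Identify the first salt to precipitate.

Each salt begins to precipitate when Q = Ksp, i.e. when [PO4^3-] reaches its threshold.
For Ag3PO4: 3.0 x 10^-17 = (0.018)^3 × [PO4^3-]  ⇒  [PO4^3-] = 5.1 × 10^-12 M.
For Pb3(PO4)2: 2.8 × 10^-44 = (0.0062)^3 × [PO4^3-]^2  ⇒  [PO4^3-] = 3.4 x 10^-19 M.
The salt with the lower threshold [PO4^3-] precipitates first: Pb3(PO4)2.

Pb3(PO4)2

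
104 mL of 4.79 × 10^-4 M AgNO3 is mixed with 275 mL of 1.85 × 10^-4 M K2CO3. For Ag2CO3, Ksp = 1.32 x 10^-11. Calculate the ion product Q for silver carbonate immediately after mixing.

2.32e-12

Total volume = 104 + 275 = 379 mL.
[Ag^+] = 4.79 × 10^-4 × (104/379) = 1.314 × 10^-4 M
[CO3^2-] = 1.85 × 10^-4 × (275/379) = 1.342 x 10^-4 M
Ag2CO3(s) ⇌ 2 Ag^+(aq) + CO3^2-(aq), so Q = [Ag^+]^2[CO3^2-]
Q = (1.314 x 10^-4)^2(1.342 × 10^-4) = 2.32 × 10^-12
Q < Ksp, so no precipitate of Ag2CO3 forms.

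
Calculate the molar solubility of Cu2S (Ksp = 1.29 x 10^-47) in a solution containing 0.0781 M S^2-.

s ≈ 6.43 × 10^-24 M

Cu2S(s) ⇌ 2 Cu^+ + S^2-
Ksp = [Cu^+]^2[S^2-]
Let s be the molar solubility in this solution. [Cu^+] = 2s, [S^2-] = 0.0781 + s ≈ 0.0781 (since the S^2- already present dominates).
Ksp ≈ (2s)^2 × 0.0781
s = 6.43 × 10^-24 M
Check: s = 6.4 × 10^-24 ≪ 0.0781, so the approximation is valid.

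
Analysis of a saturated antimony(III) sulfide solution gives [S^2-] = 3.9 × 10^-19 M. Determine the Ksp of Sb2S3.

Sb2S3(s) ⇌ 2 Sb^3+ + 3 S^2-
Stoichiometry gives [Sb^3+] = (2/3)[S^2-] = 2.60 × 10^-19 M.
Ksp = [Sb^3+]^2[S^2-]^3
Ksp = (2.60 × 10^-19)^2 × (3.9 × 10^-19)^3 = 4.0 x 10^-93

Ksp = 4.0 × 10^-93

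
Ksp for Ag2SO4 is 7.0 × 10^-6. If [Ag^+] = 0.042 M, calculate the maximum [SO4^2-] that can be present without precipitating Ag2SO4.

Ag2SO4(s) <=> 2 Ag^+ + SO4^2-
Ksp = [Ag^+]^2[SO4^2-]
Precipitation begins when Q = Ksp. With [Ag^+] = 0.042 M:
7.0 × 10^-6 = (0.042)^2 × [SO4^2-]
[SO4^2-] = (7.0 × 10^-6 / 1.76 x 10^-3) = 4.0 x 10^-3 M

[SO4^2-] = 4.0 x 10^-3 M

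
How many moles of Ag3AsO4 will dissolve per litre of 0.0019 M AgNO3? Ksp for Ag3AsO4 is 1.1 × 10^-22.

Ag3AsO4(s) ⇌ 3 Ag^+(aq) + AsO4^3-(aq)
Ksp = [Ag^+]^3[AsO4^3-]
Let s = moles of Ag3AsO4 that dissolve per litre. [Ag^+] = 0.0019 + 3s ≈ 0.0019, [AsO4^3-] = s (since Ag^+ from AgNO3 dominates).
Ksp ≈ (0.0019)^3 × s
s = 1.6 x 10^-14 M
Check: 3s = 4.8 × 10^-14 ≪ 0.0019, so the approximation is valid.

s ≈ 1.6 × 10^-14 M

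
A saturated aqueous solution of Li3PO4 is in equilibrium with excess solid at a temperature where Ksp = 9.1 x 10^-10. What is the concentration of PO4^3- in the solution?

[PO4^3-] = 2.4e-3 M

Li3PO4(s) <=> 3 Li^+(aq) + PO4^3-(aq)
Ksp = [Li^+]^3[PO4^3-]
Let s = molar solubility. Then [Li^+] = 3s and [PO4^3-] = s.
Substituting: Ksp = (3s)^3s = 27s^4
Solving, s = (9.1 x 10^-10/27)^(1/4) = 2.41 x 10^-3 M
[PO4^3-] = s = 2.4 x 10^-3 M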